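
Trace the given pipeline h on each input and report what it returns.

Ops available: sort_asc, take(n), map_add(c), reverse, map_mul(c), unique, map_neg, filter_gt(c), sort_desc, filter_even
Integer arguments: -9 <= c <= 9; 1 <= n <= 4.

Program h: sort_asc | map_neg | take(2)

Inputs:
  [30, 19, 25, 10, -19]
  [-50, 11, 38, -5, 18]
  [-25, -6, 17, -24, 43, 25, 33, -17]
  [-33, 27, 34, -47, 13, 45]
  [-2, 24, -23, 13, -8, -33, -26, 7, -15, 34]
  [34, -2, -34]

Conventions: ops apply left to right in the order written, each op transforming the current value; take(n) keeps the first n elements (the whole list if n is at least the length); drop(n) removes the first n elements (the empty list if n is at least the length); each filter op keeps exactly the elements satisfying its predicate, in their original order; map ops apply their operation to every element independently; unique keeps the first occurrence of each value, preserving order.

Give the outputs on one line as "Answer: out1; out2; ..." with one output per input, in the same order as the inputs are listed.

[19, -10]; [50, 5]; [25, 24]; [47, 33]; [33, 26]; [34, 2]

Execution, op by op:
  [30, 19, 25, 10, -19] -> [-19, 10, 19, 25, 30] -> [19, -10, -19, -25, -30] -> [19, -10]
  [-50, 11, 38, -5, 18] -> [-50, -5, 11, 18, 38] -> [50, 5, -11, -18, -38] -> [50, 5]
  [-25, -6, 17, -24, 43, 25, 33, -17] -> [-25, -24, -17, -6, 17, 25, 33, 43] -> [25, 24, 17, 6, -17, -25, -33, -43] -> [25, 24]
  [-33, 27, 34, -47, 13, 45] -> [-47, -33, 13, 27, 34, 45] -> [47, 33, -13, -27, -34, -45] -> [47, 33]
  [-2, 24, -23, 13, -8, -33, -26, 7, -15, 34] -> [-33, -26, -23, -15, -8, -2, 7, 13, 24, 34] -> [33, 26, 23, 15, 8, 2, -7, -13, -24, -34] -> [33, 26]
  [34, -2, -34] -> [-34, -2, 34] -> [34, 2, -34] -> [34, 2]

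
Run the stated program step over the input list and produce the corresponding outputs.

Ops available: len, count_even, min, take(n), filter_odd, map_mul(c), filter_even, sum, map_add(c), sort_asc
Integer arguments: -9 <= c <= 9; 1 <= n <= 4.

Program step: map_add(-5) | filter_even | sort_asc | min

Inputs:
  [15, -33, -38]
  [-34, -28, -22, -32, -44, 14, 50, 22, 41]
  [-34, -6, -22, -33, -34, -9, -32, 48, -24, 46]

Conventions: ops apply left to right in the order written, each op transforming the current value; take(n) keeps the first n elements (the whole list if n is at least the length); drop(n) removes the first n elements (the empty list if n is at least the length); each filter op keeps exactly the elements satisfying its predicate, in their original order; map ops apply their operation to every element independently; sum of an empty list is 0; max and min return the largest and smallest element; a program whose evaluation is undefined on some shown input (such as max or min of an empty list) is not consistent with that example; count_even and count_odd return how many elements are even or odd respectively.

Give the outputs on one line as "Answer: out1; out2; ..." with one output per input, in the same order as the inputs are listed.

-38; 36; -38

Execution, op by op:
  [15, -33, -38] -> [10, -38, -43] -> [10, -38] -> [-38, 10] -> -38
  [-34, -28, -22, -32, -44, 14, 50, 22, 41] -> [-39, -33, -27, -37, -49, 9, 45, 17, 36] -> [36] -> [36] -> 36
  [-34, -6, -22, -33, -34, -9, -32, 48, -24, 46] -> [-39, -11, -27, -38, -39, -14, -37, 43, -29, 41] -> [-38, -14] -> [-38, -14] -> -38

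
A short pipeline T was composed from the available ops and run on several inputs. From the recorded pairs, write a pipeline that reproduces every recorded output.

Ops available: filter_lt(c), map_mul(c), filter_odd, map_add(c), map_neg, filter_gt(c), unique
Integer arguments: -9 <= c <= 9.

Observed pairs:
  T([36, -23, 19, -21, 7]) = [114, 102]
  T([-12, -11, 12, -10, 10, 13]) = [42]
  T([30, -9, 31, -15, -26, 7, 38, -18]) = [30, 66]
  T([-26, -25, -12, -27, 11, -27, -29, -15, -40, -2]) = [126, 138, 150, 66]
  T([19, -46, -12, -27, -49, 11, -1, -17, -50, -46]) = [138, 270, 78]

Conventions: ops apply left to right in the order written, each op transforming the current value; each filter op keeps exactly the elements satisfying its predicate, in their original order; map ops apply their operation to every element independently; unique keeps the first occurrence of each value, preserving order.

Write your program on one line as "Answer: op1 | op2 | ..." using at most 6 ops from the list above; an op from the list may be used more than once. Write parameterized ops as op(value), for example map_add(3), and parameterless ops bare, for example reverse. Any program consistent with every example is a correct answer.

unique | map_add(4) | map_neg | filter_odd | filter_gt(0) | map_mul(6)

Check, running the answer program on each example:
  [36, -23, 19, -21, 7] -> [36, -23, 19, -21, 7] -> [40, -19, 23, -17, 11] -> [-40, 19, -23, 17, -11] -> [19, -23, 17, -11] -> [19, 17] -> [114, 102]
  [-12, -11, 12, -10, 10, 13] -> [-12, -11, 12, -10, 10, 13] -> [-8, -7, 16, -6, 14, 17] -> [8, 7, -16, 6, -14, -17] -> [7, -17] -> [7] -> [42]
  [30, -9, 31, -15, -26, 7, 38, -18] -> [30, -9, 31, -15, -26, 7, 38, -18] -> [34, -5, 35, -11, -22, 11, 42, -14] -> [-34, 5, -35, 11, 22, -11, -42, 14] -> [5, -35, 11, -11] -> [5, 11] -> [30, 66]
  [-26, -25, -12, -27, 11, -27, -29, -15, -40, -2] -> [-26, -25, -12, -27, 11, -29, -15, -40, -2] -> [-22, -21, -8, -23, 15, -25, -11, -36, 2] -> [22, 21, 8, 23, -15, 25, 11, 36, -2] -> [21, 23, -15, 25, 11] -> [21, 23, 25, 11] -> [126, 138, 150, 66]
  [19, -46, -12, -27, -49, 11, -1, -17, -50, -46] -> [19, -46, -12, -27, -49, 11, -1, -17, -50] -> [23, -42, -8, -23, -45, 15, 3, -13, -46] -> [-23, 42, 8, 23, 45, -15, -3, 13, 46] -> [-23, 23, 45, -15, -3, 13] -> [23, 45, 13] -> [138, 270, 78]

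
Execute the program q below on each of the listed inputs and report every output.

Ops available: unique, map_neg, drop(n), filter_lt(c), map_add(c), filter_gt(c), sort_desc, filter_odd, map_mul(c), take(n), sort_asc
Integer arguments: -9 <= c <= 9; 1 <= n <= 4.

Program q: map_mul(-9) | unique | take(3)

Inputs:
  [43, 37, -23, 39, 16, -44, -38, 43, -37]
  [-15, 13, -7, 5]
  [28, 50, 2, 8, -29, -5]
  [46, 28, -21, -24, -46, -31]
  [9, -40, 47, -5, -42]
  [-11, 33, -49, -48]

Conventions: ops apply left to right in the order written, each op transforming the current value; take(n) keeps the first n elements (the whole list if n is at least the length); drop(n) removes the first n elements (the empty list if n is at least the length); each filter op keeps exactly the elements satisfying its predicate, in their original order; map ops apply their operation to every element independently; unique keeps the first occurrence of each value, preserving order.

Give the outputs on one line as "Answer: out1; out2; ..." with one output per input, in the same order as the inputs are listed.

Execution, op by op:
  [43, 37, -23, 39, 16, -44, -38, 43, -37] -> [-387, -333, 207, -351, -144, 396, 342, -387, 333] -> [-387, -333, 207, -351, -144, 396, 342, 333] -> [-387, -333, 207]
  [-15, 13, -7, 5] -> [135, -117, 63, -45] -> [135, -117, 63, -45] -> [135, -117, 63]
  [28, 50, 2, 8, -29, -5] -> [-252, -450, -18, -72, 261, 45] -> [-252, -450, -18, -72, 261, 45] -> [-252, -450, -18]
  [46, 28, -21, -24, -46, -31] -> [-414, -252, 189, 216, 414, 279] -> [-414, -252, 189, 216, 414, 279] -> [-414, -252, 189]
  [9, -40, 47, -5, -42] -> [-81, 360, -423, 45, 378] -> [-81, 360, -423, 45, 378] -> [-81, 360, -423]
  [-11, 33, -49, -48] -> [99, -297, 441, 432] -> [99, -297, 441, 432] -> [99, -297, 441]

[-387, -333, 207]; [135, -117, 63]; [-252, -450, -18]; [-414, -252, 189]; [-81, 360, -423]; [99, -297, 441]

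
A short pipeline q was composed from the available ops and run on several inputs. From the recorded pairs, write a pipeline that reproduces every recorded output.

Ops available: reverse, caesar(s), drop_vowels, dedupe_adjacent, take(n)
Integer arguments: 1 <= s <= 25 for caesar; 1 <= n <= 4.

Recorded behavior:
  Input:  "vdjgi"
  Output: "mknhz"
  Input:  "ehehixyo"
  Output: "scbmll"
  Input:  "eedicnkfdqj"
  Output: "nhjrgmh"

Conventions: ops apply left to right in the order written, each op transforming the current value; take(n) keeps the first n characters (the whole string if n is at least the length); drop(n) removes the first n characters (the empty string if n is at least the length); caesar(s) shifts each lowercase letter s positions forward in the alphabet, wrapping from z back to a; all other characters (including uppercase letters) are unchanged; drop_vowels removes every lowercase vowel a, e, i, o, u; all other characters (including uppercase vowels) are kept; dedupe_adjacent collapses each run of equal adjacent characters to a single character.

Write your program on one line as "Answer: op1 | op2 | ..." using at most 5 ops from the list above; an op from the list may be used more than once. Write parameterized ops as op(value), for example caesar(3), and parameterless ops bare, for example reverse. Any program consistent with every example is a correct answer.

dedupe_adjacent | caesar(4) | drop_vowels | reverse

Check, running the answer program on each example:
  "vdjgi" -> "vdjgi" -> "zhnkm" -> "zhnkm" -> "mknhz"
  "ehehixyo" -> "ehehixyo" -> "ililmbcs" -> "llmbcs" -> "scbmll"
  "eedicnkfdqj" -> "edicnkfdqj" -> "ihmgrojhun" -> "hmgrjhn" -> "nhjrgmh"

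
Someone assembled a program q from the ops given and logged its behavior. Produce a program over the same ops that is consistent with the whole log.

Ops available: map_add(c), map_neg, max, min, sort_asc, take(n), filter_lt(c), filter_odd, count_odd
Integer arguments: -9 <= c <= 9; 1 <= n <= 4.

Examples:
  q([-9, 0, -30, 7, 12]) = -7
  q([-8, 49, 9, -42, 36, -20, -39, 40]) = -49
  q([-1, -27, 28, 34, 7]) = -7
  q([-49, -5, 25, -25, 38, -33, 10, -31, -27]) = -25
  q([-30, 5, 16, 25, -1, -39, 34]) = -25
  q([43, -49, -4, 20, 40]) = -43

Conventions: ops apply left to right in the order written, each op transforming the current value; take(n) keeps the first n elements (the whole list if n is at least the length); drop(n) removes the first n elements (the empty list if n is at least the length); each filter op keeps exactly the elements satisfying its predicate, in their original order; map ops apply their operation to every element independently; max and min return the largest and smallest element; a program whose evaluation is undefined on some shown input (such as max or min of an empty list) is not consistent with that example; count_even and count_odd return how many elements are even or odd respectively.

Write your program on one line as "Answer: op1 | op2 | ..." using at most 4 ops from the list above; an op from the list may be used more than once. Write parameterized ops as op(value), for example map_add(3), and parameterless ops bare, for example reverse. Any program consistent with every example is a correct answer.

sort_asc | filter_odd | map_neg | min

Check, running the answer program on each example:
  [-9, 0, -30, 7, 12] -> [-30, -9, 0, 7, 12] -> [-9, 7] -> [9, -7] -> -7
  [-8, 49, 9, -42, 36, -20, -39, 40] -> [-42, -39, -20, -8, 9, 36, 40, 49] -> [-39, 9, 49] -> [39, -9, -49] -> -49
  [-1, -27, 28, 34, 7] -> [-27, -1, 7, 28, 34] -> [-27, -1, 7] -> [27, 1, -7] -> -7
  [-49, -5, 25, -25, 38, -33, 10, -31, -27] -> [-49, -33, -31, -27, -25, -5, 10, 25, 38] -> [-49, -33, -31, -27, -25, -5, 25] -> [49, 33, 31, 27, 25, 5, -25] -> -25
  [-30, 5, 16, 25, -1, -39, 34] -> [-39, -30, -1, 5, 16, 25, 34] -> [-39, -1, 5, 25] -> [39, 1, -5, -25] -> -25
  [43, -49, -4, 20, 40] -> [-49, -4, 20, 40, 43] -> [-49, 43] -> [49, -43] -> -43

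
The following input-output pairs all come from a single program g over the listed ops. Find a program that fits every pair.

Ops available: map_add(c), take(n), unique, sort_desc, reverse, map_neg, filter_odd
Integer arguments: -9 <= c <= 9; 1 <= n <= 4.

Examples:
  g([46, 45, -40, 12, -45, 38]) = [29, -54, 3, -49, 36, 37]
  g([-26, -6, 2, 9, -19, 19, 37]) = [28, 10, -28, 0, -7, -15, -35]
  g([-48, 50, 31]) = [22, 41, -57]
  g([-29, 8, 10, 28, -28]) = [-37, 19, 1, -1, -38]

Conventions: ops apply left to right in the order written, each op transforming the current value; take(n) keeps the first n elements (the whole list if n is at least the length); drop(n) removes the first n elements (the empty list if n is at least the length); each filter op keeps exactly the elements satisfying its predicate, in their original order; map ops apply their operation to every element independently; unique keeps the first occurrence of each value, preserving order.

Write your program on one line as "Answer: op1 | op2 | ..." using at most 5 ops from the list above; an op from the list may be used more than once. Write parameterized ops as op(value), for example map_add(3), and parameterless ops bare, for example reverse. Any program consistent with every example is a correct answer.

map_add(-9) | map_neg | reverse | map_neg

Check, running the answer program on each example:
  [46, 45, -40, 12, -45, 38] -> [37, 36, -49, 3, -54, 29] -> [-37, -36, 49, -3, 54, -29] -> [-29, 54, -3, 49, -36, -37] -> [29, -54, 3, -49, 36, 37]
  [-26, -6, 2, 9, -19, 19, 37] -> [-35, -15, -7, 0, -28, 10, 28] -> [35, 15, 7, 0, 28, -10, -28] -> [-28, -10, 28, 0, 7, 15, 35] -> [28, 10, -28, 0, -7, -15, -35]
  [-48, 50, 31] -> [-57, 41, 22] -> [57, -41, -22] -> [-22, -41, 57] -> [22, 41, -57]
  [-29, 8, 10, 28, -28] -> [-38, -1, 1, 19, -37] -> [38, 1, -1, -19, 37] -> [37, -19, -1, 1, 38] -> [-37, 19, 1, -1, -38]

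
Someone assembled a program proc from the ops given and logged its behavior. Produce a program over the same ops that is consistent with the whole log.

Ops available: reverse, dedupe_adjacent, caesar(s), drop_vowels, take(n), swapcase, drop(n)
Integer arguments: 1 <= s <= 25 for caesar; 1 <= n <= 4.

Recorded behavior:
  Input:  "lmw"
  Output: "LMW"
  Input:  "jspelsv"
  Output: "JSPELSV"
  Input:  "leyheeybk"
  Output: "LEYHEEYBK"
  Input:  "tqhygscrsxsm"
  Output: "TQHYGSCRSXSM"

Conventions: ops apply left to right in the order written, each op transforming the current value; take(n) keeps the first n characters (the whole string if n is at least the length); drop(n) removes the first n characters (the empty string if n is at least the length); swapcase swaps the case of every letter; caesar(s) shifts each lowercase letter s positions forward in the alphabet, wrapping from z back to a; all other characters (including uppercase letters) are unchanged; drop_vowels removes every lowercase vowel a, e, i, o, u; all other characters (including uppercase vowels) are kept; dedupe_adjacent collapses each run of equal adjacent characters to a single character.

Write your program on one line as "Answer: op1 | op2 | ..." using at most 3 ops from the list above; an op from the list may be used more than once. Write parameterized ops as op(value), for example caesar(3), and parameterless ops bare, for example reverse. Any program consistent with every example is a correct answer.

reverse | swapcase | reverse

Check, running the answer program on each example:
  "lmw" -> "wml" -> "WML" -> "LMW"
  "jspelsv" -> "vslepsj" -> "VSLEPSJ" -> "JSPELSV"
  "leyheeybk" -> "kbyeehyel" -> "KBYEEHYEL" -> "LEYHEEYBK"
  "tqhygscrsxsm" -> "msxsrcsgyhqt" -> "MSXSRCSGYHQT" -> "TQHYGSCRSXSM"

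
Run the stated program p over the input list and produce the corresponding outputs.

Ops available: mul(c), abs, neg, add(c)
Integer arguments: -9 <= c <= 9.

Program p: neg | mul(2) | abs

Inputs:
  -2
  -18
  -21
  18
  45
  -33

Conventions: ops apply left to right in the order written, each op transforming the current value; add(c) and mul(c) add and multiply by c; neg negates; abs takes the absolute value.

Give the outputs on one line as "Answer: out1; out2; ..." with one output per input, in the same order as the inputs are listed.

Execution, op by op:
  -2 -> 2 -> 4 -> 4
  -18 -> 18 -> 36 -> 36
  -21 -> 21 -> 42 -> 42
  18 -> -18 -> -36 -> 36
  45 -> -45 -> -90 -> 90
  -33 -> 33 -> 66 -> 66

4; 36; 42; 36; 90; 66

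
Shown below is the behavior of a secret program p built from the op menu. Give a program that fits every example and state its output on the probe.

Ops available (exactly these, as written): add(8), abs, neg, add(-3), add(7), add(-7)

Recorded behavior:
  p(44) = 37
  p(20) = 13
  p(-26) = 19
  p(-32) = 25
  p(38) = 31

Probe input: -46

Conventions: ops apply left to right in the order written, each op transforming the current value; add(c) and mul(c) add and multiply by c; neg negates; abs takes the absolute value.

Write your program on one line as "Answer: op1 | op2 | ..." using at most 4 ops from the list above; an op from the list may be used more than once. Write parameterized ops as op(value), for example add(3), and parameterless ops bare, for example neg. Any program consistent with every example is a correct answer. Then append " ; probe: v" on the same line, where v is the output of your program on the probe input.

neg | abs | add(-7) ; probe: 39

Check, running the answer program on each example:
  44 -> -44 -> 44 -> 37
  20 -> -20 -> 20 -> 13
  -26 -> 26 -> 26 -> 19
  -32 -> 32 -> 32 -> 25
  38 -> -38 -> 38 -> 31
  probe: -46 -> 46 -> 46 -> 39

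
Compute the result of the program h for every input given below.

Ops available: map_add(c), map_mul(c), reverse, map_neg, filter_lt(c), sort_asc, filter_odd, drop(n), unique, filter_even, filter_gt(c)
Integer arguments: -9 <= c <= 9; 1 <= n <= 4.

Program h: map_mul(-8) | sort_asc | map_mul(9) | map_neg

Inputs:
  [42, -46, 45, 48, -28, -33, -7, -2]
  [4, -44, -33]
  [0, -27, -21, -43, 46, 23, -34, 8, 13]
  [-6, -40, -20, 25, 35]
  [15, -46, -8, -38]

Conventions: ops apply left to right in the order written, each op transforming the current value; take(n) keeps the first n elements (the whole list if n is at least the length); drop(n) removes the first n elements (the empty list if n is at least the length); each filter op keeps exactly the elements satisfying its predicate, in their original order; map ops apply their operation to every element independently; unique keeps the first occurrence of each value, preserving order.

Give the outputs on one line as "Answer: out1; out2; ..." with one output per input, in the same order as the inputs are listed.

[3456, 3240, 3024, -144, -504, -2016, -2376, -3312]; [288, -2376, -3168]; [3312, 1656, 936, 576, 0, -1512, -1944, -2448, -3096]; [2520, 1800, -432, -1440, -2880]; [1080, -576, -2736, -3312]

Execution, op by op:
  [42, -46, 45, 48, -28, -33, -7, -2] -> [-336, 368, -360, -384, 224, 264, 56, 16] -> [-384, -360, -336, 16, 56, 224, 264, 368] -> [-3456, -3240, -3024, 144, 504, 2016, 2376, 3312] -> [3456, 3240, 3024, -144, -504, -2016, -2376, -3312]
  [4, -44, -33] -> [-32, 352, 264] -> [-32, 264, 352] -> [-288, 2376, 3168] -> [288, -2376, -3168]
  [0, -27, -21, -43, 46, 23, -34, 8, 13] -> [0, 216, 168, 344, -368, -184, 272, -64, -104] -> [-368, -184, -104, -64, 0, 168, 216, 272, 344] -> [-3312, -1656, -936, -576, 0, 1512, 1944, 2448, 3096] -> [3312, 1656, 936, 576, 0, -1512, -1944, -2448, -3096]
  [-6, -40, -20, 25, 35] -> [48, 320, 160, -200, -280] -> [-280, -200, 48, 160, 320] -> [-2520, -1800, 432, 1440, 2880] -> [2520, 1800, -432, -1440, -2880]
  [15, -46, -8, -38] -> [-120, 368, 64, 304] -> [-120, 64, 304, 368] -> [-1080, 576, 2736, 3312] -> [1080, -576, -2736, -3312]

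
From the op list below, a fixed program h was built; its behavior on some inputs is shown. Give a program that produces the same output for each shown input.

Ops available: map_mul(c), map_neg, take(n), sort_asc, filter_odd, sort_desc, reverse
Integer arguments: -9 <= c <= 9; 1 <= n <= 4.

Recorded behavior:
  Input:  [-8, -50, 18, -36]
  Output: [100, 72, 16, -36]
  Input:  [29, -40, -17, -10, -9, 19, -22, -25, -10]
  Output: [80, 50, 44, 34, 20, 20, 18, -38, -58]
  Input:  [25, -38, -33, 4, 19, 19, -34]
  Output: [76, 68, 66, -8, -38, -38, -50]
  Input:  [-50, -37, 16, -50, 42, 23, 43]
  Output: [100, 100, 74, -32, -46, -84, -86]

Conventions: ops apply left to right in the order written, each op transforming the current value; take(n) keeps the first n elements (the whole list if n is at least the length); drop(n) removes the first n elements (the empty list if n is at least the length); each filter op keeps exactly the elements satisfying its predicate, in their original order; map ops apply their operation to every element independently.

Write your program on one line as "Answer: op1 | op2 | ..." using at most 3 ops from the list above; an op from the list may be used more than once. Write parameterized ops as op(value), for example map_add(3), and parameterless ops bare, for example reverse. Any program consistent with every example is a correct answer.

reverse | sort_asc | map_mul(-2)

Check, running the answer program on each example:
  [-8, -50, 18, -36] -> [-36, 18, -50, -8] -> [-50, -36, -8, 18] -> [100, 72, 16, -36]
  [29, -40, -17, -10, -9, 19, -22, -25, -10] -> [-10, -25, -22, 19, -9, -10, -17, -40, 29] -> [-40, -25, -22, -17, -10, -10, -9, 19, 29] -> [80, 50, 44, 34, 20, 20, 18, -38, -58]
  [25, -38, -33, 4, 19, 19, -34] -> [-34, 19, 19, 4, -33, -38, 25] -> [-38, -34, -33, 4, 19, 19, 25] -> [76, 68, 66, -8, -38, -38, -50]
  [-50, -37, 16, -50, 42, 23, 43] -> [43, 23, 42, -50, 16, -37, -50] -> [-50, -50, -37, 16, 23, 42, 43] -> [100, 100, 74, -32, -46, -84, -86]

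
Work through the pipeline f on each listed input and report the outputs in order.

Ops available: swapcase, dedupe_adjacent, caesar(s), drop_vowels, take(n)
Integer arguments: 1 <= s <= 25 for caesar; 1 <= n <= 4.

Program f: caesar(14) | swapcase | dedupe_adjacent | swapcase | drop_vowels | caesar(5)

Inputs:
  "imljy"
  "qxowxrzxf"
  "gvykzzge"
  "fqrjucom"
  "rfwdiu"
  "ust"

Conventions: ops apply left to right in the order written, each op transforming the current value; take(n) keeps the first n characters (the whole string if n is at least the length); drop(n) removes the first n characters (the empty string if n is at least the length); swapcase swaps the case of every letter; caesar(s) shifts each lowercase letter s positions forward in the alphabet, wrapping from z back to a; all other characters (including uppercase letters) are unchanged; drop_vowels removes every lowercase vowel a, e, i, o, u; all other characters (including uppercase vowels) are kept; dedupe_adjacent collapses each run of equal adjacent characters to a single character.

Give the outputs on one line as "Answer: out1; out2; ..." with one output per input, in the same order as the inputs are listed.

Execution, op by op:
  "imljy" -> "wazxm" -> "WAZXM" -> "WAZXM" -> "wazxm" -> "wzxm" -> "becr"
  "qxowxrzxf" -> "elcklfnlt" -> "ELCKLFNLT" -> "ELCKLFNLT" -> "elcklfnlt" -> "lcklfnlt" -> "qhpqksqy"
  "gvykzzge" -> "ujmynnus" -> "UJMYNNUS" -> "UJMYNUS" -> "ujmynus" -> "jmyns" -> "ordsx"
  "fqrjucom" -> "tefxiqca" -> "TEFXIQCA" -> "TEFXIQCA" -> "tefxiqca" -> "tfxqc" -> "ykcvh"
  "rfwdiu" -> "ftkrwi" -> "FTKRWI" -> "FTKRWI" -> "ftkrwi" -> "ftkrw" -> "kypwb"
  "ust" -> "igh" -> "IGH" -> "IGH" -> "igh" -> "gh" -> "lm"

"becr"; "qhpqksqy"; "ordsx"; "ykcvh"; "kypwb"; "lm"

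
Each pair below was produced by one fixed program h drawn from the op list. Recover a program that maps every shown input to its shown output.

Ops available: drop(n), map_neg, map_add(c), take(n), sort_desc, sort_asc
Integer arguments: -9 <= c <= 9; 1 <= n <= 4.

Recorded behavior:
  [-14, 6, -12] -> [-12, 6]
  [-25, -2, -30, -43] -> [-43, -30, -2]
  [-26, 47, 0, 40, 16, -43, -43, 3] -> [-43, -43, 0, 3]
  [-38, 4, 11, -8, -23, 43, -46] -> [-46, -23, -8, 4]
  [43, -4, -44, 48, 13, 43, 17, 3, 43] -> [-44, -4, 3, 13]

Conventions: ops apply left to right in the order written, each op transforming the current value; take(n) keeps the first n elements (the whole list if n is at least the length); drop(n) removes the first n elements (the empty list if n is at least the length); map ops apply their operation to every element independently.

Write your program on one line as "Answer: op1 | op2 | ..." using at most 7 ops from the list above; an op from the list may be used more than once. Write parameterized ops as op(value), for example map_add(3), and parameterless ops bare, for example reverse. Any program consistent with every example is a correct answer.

map_neg | drop(1) | sort_asc | sort_desc | take(4) | map_neg

Check, running the answer program on each example:
  [-14, 6, -12] -> [14, -6, 12] -> [-6, 12] -> [-6, 12] -> [12, -6] -> [12, -6] -> [-12, 6]
  [-25, -2, -30, -43] -> [25, 2, 30, 43] -> [2, 30, 43] -> [2, 30, 43] -> [43, 30, 2] -> [43, 30, 2] -> [-43, -30, -2]
  [-26, 47, 0, 40, 16, -43, -43, 3] -> [26, -47, 0, -40, -16, 43, 43, -3] -> [-47, 0, -40, -16, 43, 43, -3] -> [-47, -40, -16, -3, 0, 43, 43] -> [43, 43, 0, -3, -16, -40, -47] -> [43, 43, 0, -3] -> [-43, -43, 0, 3]
  [-38, 4, 11, -8, -23, 43, -46] -> [38, -4, -11, 8, 23, -43, 46] -> [-4, -11, 8, 23, -43, 46] -> [-43, -11, -4, 8, 23, 46] -> [46, 23, 8, -4, -11, -43] -> [46, 23, 8, -4] -> [-46, -23, -8, 4]
  [43, -4, -44, 48, 13, 43, 17, 3, 43] -> [-43, 4, 44, -48, -13, -43, -17, -3, -43] -> [4, 44, -48, -13, -43, -17, -3, -43] -> [-48, -43, -43, -17, -13, -3, 4, 44] -> [44, 4, -3, -13, -17, -43, -43, -48] -> [44, 4, -3, -13] -> [-44, -4, 3, 13]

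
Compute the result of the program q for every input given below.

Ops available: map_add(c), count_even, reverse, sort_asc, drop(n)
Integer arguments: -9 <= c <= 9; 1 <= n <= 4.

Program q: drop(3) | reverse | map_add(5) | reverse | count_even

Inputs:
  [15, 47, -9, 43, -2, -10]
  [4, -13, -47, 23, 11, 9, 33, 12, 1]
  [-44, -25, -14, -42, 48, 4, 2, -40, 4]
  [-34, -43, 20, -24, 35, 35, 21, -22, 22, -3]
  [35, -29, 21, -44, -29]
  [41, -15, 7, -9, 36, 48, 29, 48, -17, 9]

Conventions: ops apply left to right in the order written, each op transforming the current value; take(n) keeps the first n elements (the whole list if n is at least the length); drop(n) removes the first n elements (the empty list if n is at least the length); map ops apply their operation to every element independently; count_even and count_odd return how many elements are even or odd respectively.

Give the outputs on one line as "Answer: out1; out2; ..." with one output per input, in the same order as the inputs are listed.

Execution, op by op:
  [15, 47, -9, 43, -2, -10] -> [43, -2, -10] -> [-10, -2, 43] -> [-5, 3, 48] -> [48, 3, -5] -> 1
  [4, -13, -47, 23, 11, 9, 33, 12, 1] -> [23, 11, 9, 33, 12, 1] -> [1, 12, 33, 9, 11, 23] -> [6, 17, 38, 14, 16, 28] -> [28, 16, 14, 38, 17, 6] -> 5
  [-44, -25, -14, -42, 48, 4, 2, -40, 4] -> [-42, 48, 4, 2, -40, 4] -> [4, -40, 2, 4, 48, -42] -> [9, -35, 7, 9, 53, -37] -> [-37, 53, 9, 7, -35, 9] -> 0
  [-34, -43, 20, -24, 35, 35, 21, -22, 22, -3] -> [-24, 35, 35, 21, -22, 22, -3] -> [-3, 22, -22, 21, 35, 35, -24] -> [2, 27, -17, 26, 40, 40, -19] -> [-19, 40, 40, 26, -17, 27, 2] -> 4
  [35, -29, 21, -44, -29] -> [-44, -29] -> [-29, -44] -> [-24, -39] -> [-39, -24] -> 1
  [41, -15, 7, -9, 36, 48, 29, 48, -17, 9] -> [-9, 36, 48, 29, 48, -17, 9] -> [9, -17, 48, 29, 48, 36, -9] -> [14, -12, 53, 34, 53, 41, -4] -> [-4, 41, 53, 34, 53, -12, 14] -> 4

1; 5; 0; 4; 1; 4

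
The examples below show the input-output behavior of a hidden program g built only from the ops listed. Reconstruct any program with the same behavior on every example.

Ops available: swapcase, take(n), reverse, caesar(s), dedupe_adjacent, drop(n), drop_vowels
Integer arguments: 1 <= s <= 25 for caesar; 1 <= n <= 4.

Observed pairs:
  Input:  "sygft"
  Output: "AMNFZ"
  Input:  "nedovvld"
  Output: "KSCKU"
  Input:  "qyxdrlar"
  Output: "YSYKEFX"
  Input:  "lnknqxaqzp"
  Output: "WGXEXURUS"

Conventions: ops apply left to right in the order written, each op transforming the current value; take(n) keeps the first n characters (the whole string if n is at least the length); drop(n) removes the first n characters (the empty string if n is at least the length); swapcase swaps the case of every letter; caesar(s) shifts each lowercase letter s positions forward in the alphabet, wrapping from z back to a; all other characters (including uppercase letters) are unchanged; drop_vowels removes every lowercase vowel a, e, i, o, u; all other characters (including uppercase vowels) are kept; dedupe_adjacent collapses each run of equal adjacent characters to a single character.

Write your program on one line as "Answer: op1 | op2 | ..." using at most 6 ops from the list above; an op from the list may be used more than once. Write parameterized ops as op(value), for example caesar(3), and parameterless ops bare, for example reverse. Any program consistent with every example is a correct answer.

drop_vowels | reverse | caesar(7) | swapcase | dedupe_adjacent

Check, running the answer program on each example:
  "sygft" -> "sygft" -> "tfgys" -> "amnfz" -> "AMNFZ" -> "AMNFZ"
  "nedovvld" -> "ndvvld" -> "dlvvdn" -> "ksccku" -> "KSCCKU" -> "KSCKU"
  "qyxdrlar" -> "qyxdrlr" -> "rlrdxyq" -> "ysykefx" -> "YSYKEFX" -> "YSYKEFX"
  "lnknqxaqzp" -> "lnknqxqzp" -> "pzqxqnknl" -> "wgxexurus" -> "WGXEXURUS" -> "WGXEXURUS"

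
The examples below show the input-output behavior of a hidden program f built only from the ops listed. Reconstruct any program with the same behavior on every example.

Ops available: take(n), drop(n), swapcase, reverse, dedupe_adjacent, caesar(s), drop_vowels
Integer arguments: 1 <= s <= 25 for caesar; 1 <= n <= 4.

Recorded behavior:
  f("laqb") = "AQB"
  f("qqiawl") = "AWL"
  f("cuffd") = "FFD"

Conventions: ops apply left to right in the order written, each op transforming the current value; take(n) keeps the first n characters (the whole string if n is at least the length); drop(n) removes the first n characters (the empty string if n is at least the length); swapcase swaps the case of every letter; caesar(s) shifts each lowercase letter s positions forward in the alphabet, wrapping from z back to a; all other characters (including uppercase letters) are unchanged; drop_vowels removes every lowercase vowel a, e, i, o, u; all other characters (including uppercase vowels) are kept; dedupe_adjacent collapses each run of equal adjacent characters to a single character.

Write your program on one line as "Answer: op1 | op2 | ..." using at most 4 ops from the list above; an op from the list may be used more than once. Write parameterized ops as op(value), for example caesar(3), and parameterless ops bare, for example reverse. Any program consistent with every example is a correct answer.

reverse | take(3) | swapcase | reverse

Check, running the answer program on each example:
  "laqb" -> "bqal" -> "bqa" -> "BQA" -> "AQB"
  "qqiawl" -> "lwaiqq" -> "lwa" -> "LWA" -> "AWL"
  "cuffd" -> "dffuc" -> "dff" -> "DFF" -> "FFD"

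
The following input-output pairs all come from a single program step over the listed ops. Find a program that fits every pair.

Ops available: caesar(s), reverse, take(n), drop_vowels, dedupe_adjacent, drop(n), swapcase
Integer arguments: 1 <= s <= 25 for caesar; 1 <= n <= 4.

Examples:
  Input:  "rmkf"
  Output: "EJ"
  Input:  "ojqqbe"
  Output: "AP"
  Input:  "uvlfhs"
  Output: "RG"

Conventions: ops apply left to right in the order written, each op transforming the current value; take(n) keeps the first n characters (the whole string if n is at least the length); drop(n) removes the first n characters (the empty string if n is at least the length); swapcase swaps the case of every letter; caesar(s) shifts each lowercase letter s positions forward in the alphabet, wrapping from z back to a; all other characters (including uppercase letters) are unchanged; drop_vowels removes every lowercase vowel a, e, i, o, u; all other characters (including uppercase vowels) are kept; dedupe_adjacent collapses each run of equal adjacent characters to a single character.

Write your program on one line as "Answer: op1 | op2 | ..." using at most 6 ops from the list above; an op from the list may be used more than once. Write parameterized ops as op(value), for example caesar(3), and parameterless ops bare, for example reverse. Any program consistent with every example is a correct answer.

reverse | drop_vowels | caesar(25) | swapcase | take(2)

Check, running the answer program on each example:
  "rmkf" -> "fkmr" -> "fkmr" -> "ejlq" -> "EJLQ" -> "EJ"
  "ojqqbe" -> "ebqqjo" -> "bqqj" -> "appi" -> "APPI" -> "AP"
  "uvlfhs" -> "shflvu" -> "shflv" -> "rgeku" -> "RGEKU" -> "RG"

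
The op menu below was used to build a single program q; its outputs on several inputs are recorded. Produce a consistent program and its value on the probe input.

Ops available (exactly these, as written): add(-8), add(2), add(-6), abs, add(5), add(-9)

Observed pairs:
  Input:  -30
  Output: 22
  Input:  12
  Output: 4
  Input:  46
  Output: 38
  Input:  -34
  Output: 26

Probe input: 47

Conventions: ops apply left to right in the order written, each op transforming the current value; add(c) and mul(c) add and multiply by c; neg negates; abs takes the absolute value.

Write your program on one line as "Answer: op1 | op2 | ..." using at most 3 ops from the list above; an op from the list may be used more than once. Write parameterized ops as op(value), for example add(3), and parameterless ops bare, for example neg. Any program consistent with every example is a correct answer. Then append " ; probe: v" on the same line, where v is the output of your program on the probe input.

abs | add(-8) ; probe: 39

Check, running the answer program on each example:
  -30 -> 30 -> 22
  12 -> 12 -> 4
  46 -> 46 -> 38
  -34 -> 34 -> 26
  probe: 47 -> 47 -> 39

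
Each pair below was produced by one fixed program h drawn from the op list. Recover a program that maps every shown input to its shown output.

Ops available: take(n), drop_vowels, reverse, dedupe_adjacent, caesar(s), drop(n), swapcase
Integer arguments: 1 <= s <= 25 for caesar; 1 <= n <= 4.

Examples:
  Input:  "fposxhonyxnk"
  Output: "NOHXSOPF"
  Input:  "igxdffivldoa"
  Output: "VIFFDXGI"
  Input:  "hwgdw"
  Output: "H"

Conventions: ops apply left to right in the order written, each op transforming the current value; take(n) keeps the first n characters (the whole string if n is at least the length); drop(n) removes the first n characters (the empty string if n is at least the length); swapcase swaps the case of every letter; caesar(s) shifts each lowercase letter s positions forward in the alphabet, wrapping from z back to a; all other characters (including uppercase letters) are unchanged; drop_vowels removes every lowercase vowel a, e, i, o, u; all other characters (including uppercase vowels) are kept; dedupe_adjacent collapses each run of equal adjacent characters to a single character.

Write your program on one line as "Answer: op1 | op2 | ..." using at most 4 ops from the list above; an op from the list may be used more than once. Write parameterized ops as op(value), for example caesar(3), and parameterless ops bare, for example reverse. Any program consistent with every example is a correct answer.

reverse | drop(4) | swapcase

Check, running the answer program on each example:
  "fposxhonyxnk" -> "knxynohxsopf" -> "nohxsopf" -> "NOHXSOPF"
  "igxdffivldoa" -> "aodlviffdxgi" -> "viffdxgi" -> "VIFFDXGI"
  "hwgdw" -> "wdgwh" -> "h" -> "H"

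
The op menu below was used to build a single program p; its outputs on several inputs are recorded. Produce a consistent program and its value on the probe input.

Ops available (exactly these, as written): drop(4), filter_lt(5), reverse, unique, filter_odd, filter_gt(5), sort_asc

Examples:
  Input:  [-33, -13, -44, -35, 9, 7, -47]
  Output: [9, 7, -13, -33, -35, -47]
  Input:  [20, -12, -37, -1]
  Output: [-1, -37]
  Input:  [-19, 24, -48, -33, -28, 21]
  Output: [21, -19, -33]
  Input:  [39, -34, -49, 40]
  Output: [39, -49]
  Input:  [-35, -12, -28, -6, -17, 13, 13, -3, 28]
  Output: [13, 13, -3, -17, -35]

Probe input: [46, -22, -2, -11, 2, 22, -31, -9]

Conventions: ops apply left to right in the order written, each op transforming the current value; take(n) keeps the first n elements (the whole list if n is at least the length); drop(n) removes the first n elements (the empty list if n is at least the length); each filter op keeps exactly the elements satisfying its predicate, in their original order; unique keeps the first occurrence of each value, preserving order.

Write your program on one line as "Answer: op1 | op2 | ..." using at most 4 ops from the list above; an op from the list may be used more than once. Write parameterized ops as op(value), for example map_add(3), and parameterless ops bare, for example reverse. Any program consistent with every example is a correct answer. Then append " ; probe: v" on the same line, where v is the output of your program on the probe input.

sort_asc | reverse | filter_odd ; probe: [-9, -11, -31]

Check, running the answer program on each example:
  [-33, -13, -44, -35, 9, 7, -47] -> [-47, -44, -35, -33, -13, 7, 9] -> [9, 7, -13, -33, -35, -44, -47] -> [9, 7, -13, -33, -35, -47]
  [20, -12, -37, -1] -> [-37, -12, -1, 20] -> [20, -1, -12, -37] -> [-1, -37]
  [-19, 24, -48, -33, -28, 21] -> [-48, -33, -28, -19, 21, 24] -> [24, 21, -19, -28, -33, -48] -> [21, -19, -33]
  [39, -34, -49, 40] -> [-49, -34, 39, 40] -> [40, 39, -34, -49] -> [39, -49]
  [-35, -12, -28, -6, -17, 13, 13, -3, 28] -> [-35, -28, -17, -12, -6, -3, 13, 13, 28] -> [28, 13, 13, -3, -6, -12, -17, -28, -35] -> [13, 13, -3, -17, -35]
  probe: [46, -22, -2, -11, 2, 22, -31, -9] -> [-31, -22, -11, -9, -2, 2, 22, 46] -> [46, 22, 2, -2, -9, -11, -22, -31] -> [-9, -11, -31]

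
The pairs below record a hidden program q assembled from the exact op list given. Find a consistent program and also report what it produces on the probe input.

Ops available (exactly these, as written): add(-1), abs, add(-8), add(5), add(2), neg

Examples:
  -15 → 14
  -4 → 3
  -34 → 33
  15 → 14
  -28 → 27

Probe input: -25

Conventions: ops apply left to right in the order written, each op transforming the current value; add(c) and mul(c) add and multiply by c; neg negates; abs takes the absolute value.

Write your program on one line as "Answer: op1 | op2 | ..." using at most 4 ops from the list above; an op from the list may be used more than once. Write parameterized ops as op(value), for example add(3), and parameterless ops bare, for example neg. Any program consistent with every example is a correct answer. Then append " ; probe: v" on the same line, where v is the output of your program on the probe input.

neg | abs | add(-1) ; probe: 24

Check, running the answer program on each example:
  -15 -> 15 -> 15 -> 14
  -4 -> 4 -> 4 -> 3
  -34 -> 34 -> 34 -> 33
  15 -> -15 -> 15 -> 14
  -28 -> 28 -> 28 -> 27
  probe: -25 -> 25 -> 25 -> 24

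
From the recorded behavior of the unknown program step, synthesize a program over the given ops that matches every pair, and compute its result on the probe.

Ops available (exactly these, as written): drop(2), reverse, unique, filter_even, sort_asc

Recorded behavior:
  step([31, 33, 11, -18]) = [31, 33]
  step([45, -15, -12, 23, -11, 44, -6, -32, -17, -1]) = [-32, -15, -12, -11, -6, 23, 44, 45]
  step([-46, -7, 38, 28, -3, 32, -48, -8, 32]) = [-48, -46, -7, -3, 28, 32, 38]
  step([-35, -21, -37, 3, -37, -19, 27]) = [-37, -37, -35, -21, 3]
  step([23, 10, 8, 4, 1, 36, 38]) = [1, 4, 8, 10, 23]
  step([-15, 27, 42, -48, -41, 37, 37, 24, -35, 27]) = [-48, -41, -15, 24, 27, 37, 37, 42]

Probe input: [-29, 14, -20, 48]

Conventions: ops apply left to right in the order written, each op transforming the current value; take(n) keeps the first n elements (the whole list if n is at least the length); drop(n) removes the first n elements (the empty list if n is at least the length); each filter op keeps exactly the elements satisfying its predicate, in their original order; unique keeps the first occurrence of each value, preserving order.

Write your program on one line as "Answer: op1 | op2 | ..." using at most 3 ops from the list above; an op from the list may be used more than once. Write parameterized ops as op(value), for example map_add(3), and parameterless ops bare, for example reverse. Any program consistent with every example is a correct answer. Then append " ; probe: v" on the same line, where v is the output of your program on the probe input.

reverse | drop(2) | sort_asc ; probe: [-29, 14]

Check, running the answer program on each example:
  [31, 33, 11, -18] -> [-18, 11, 33, 31] -> [33, 31] -> [31, 33]
  [45, -15, -12, 23, -11, 44, -6, -32, -17, -1] -> [-1, -17, -32, -6, 44, -11, 23, -12, -15, 45] -> [-32, -6, 44, -11, 23, -12, -15, 45] -> [-32, -15, -12, -11, -6, 23, 44, 45]
  [-46, -7, 38, 28, -3, 32, -48, -8, 32] -> [32, -8, -48, 32, -3, 28, 38, -7, -46] -> [-48, 32, -3, 28, 38, -7, -46] -> [-48, -46, -7, -3, 28, 32, 38]
  [-35, -21, -37, 3, -37, -19, 27] -> [27, -19, -37, 3, -37, -21, -35] -> [-37, 3, -37, -21, -35] -> [-37, -37, -35, -21, 3]
  [23, 10, 8, 4, 1, 36, 38] -> [38, 36, 1, 4, 8, 10, 23] -> [1, 4, 8, 10, 23] -> [1, 4, 8, 10, 23]
  [-15, 27, 42, -48, -41, 37, 37, 24, -35, 27] -> [27, -35, 24, 37, 37, -41, -48, 42, 27, -15] -> [24, 37, 37, -41, -48, 42, 27, -15] -> [-48, -41, -15, 24, 27, 37, 37, 42]
  probe: [-29, 14, -20, 48] -> [48, -20, 14, -29] -> [14, -29] -> [-29, 14]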